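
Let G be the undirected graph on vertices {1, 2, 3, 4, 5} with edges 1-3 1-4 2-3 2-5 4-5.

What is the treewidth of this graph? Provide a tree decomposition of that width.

Every bag has size at most 3, so the width is 3 − 1 = 2 and tw(G) ≤ 2. For the lower bound, G contains the cycle 1–3–2–5–4–1, so G is not a forest; only forests have treewidth ≤ 1, hence tw(G) ≥ 2. The upper and lower bounds meet at 2, so that is the treewidth.

Treewidth 2.
Bags: B1 = {1, 2, 3}  B2 = {1, 2, 5}  B3 = {1, 4, 5}
Tree: B1–B2, B2–B3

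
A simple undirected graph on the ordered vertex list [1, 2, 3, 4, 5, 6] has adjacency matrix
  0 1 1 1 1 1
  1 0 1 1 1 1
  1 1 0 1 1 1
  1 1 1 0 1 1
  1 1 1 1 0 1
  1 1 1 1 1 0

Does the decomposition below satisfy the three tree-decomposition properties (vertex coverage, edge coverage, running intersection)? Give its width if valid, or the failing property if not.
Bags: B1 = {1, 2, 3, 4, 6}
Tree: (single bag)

A tree decomposition must satisfy three properties: every vertex lies in some bag; for every edge, both endpoints lie together in some bag; and for every vertex, the bags containing it form a connected subtree. Here vertex 5 appears in no bag, so the decomposition is invalid.

No — vertex 5 appears in no bag.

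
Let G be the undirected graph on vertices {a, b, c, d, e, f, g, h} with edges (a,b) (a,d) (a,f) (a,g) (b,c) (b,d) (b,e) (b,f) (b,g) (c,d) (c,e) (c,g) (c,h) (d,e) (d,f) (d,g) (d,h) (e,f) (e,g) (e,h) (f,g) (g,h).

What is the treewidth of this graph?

A width-4 tree decomposition is:
Bags: B1 = {a, b, d, f, g}  B2 = {b, d, e, f, g}  B3 = {b, c, d, e, g}  B4 = {c, d, e, g, h}
Tree: B1–B2, B2–B3, B3–B4
Every bag has size at most 5, so the width is 5 − 1 = 4 and tw(G) ≤ 4. Conversely, {c, d, e, g, h} is a clique of size 5, and the vertices of any clique must share a bag in every tree decomposition; so some bag has ≥ 5 vertices and tw(G) ≥ 4. The upper and lower bounds meet at 4, so that is the treewidth.

4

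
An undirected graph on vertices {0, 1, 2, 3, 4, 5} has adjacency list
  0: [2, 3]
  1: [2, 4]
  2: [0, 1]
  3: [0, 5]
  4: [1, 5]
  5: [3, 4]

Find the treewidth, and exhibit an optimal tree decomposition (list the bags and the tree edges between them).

Treewidth 2.
Bags: B1 = {3, 4, 5}  B2 = {1, 3, 4}  B3 = {1, 2, 3}  B4 = {0, 2, 3}
Tree: B1–B2, B2–B3, B3–B4

The largest bag has 3 vertices, giving width 2; this decomposition certifies tw(G) ≤ 2. The edges 3–5–4–1–2–0–3 form a cycle, so G is not a tree and its treewidth is at least 2. The upper and lower bounds meet at 2, so that is the treewidth.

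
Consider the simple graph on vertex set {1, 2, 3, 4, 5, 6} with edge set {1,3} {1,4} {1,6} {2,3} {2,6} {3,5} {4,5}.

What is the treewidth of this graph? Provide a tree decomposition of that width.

Treewidth 2.
One such decomposition:
Bags: B1 = {1, 4, 5}  B2 = {1, 3, 5}  B3 = {1, 3, 6}  B4 = {2, 3, 6}
Tree: B1–B2, B2–B3, B3–B4

Every bag has size at most 3, so the width is 3 − 1 = 2 and tw(G) ≤ 2. The edges 4–5–3–1–4 form a cycle, so G is not a tree and its treewidth is at least 2. Hence tw(G) = 2 exactly.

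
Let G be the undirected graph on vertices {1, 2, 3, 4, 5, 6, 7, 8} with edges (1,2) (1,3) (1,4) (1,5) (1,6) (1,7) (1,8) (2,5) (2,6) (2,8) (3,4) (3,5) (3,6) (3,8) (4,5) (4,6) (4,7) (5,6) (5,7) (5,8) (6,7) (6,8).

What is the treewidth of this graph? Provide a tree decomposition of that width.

Treewidth 4.
Bags: B1 = {1, 3, 4, 5, 6}  B2 = {1, 3, 5, 6, 8}  B3 = {1, 4, 5, 6, 7}  B4 = {1, 2, 5, 6, 8}
Tree: B1–B2, B1–B3, B2–B4

Each bag holds 5 vertices, so the decomposition has width 4, which upper-bounds the treewidth. Conversely, {1, 2, 5, 6, 8} is a clique of size 5, and the vertices of any clique must share a bag in every tree decomposition; so some bag has ≥ 5 vertices and tw(G) ≥ 4. Hence tw(G) = 4 exactly.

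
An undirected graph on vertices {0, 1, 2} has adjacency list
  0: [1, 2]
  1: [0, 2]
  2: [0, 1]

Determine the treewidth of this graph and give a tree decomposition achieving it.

A single bag containing all 3 vertices is trivially a valid decomposition of width 2. For the lower bound, the 3 vertices {0, 1, 2} are pairwise adjacent, and any tree decomposition puts a clique entirely inside one bag — forcing width ≥ 2. Combining the bounds, tw(G) = 2.

Treewidth 2.
Bags: B1 = {0, 1, 2}
Tree: (single bag)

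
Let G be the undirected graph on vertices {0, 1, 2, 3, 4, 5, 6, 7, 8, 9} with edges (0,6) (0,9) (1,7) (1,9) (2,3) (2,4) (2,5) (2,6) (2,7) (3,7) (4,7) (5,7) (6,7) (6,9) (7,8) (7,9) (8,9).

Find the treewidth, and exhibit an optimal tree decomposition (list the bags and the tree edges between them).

The largest bag has 3 vertices, giving width 2; this decomposition certifies tw(G) ≤ 2. Conversely, {0, 6, 9} is a clique of size 3, and the vertices of any clique must share a bag in every tree decomposition; so some bag has ≥ 3 vertices and tw(G) ≥ 2. The upper and lower bounds meet at 2, so that is the treewidth.

Treewidth 2.
One such decomposition:
Bags: B1 = {6, 7, 9}  B2 = {7, 8, 9}  B3 = {2, 6, 7}  B4 = {2, 5, 7}  B5 = {0, 6, 9}  B6 = {2, 3, 7}  B7 = {2, 4, 7}  B8 = {1, 7, 9}
Tree: B1–B2, B1–B3, B3–B4, B1–B5, B3–B6, B3–B7, B1–B8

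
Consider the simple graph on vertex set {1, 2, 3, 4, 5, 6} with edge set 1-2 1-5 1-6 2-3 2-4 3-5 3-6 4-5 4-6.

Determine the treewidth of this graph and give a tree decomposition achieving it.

Treewidth 3.
Bags: B1 = {1, 3, 4, 6}  B2 = {1, 2, 3, 4}  B3 = {1, 3, 4, 5}
Tree: B1–B2, B2–B3

Each bag holds 4 vertices, so the decomposition has width 3, which upper-bounds the treewidth. For the lower bound: the 4 vertex sets {4,6}, {2,3}, {1}, {5} are disjoint, each induces a connected subgraph, and every pair is joined by at least one edge of G. Contracting each set to a single vertex therefore yields K_{4} as a minor, and since treewidth is minor-monotone, tw(G) ≥ tw(K_{4}) = 3. Hence tw(G) = 3 exactly.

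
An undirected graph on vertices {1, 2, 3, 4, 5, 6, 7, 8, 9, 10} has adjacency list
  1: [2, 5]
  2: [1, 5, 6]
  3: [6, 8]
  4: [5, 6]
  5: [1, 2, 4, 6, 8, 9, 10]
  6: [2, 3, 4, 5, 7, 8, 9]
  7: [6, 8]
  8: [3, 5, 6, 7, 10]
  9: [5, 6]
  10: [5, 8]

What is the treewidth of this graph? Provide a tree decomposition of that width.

The largest bag has 3 vertices, giving width 2; this decomposition certifies tw(G) ≤ 2. Conversely, {3, 6, 8} is a clique of size 3, and the vertices of any clique must share a bag in every tree decomposition; so some bag has ≥ 3 vertices and tw(G) ≥ 2. Combining the bounds, tw(G) = 2.

Treewidth 2.
Bags: B1 = {5, 6, 8}  B2 = {2, 5, 6}  B3 = {1, 2, 5}  B4 = {5, 6, 9}  B5 = {6, 7, 8}  B6 = {3, 6, 8}  B7 = {5, 8, 10}  B8 = {4, 5, 6}
Tree: B1–B2, B2–B3, B1–B4, B1–B5, B1–B6, B1–B7, B2–B8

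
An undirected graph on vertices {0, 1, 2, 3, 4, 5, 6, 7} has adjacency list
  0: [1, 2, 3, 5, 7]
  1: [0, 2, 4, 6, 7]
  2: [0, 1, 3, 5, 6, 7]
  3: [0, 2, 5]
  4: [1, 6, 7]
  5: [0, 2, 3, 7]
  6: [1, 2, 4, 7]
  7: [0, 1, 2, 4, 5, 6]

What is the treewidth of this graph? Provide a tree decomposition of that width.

Every bag has size at most 4, so the width is 4 − 1 = 3 and tw(G) ≤ 3. Conversely, {0, 1, 2, 7} is a clique of size 4, and the vertices of any clique must share a bag in every tree decomposition; so some bag has ≥ 4 vertices and tw(G) ≥ 3. Combining the bounds, tw(G) = 3.

Treewidth 3.
One such decomposition:
Bags: B1 = {0, 1, 2, 7}  B2 = {0, 2, 5, 7}  B3 = {1, 2, 6, 7}  B4 = {1, 4, 6, 7}  B5 = {0, 2, 3, 5}
Tree: B1–B2, B1–B3, B3–B4, B2–B5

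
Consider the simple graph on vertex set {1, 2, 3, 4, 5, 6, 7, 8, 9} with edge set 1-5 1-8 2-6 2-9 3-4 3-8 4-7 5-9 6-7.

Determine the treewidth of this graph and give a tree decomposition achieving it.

Every bag has size at most 3, so the width is 3 − 1 = 2 and tw(G) ≤ 2. The edges 8–3–4–7–6–2–9–5–1–8 form a cycle, so G is not a tree and its treewidth is at least 2. The upper and lower bounds meet at 2, so that is the treewidth.

Treewidth 2.
One optimal decomposition is:
Bags: B1 = {3, 4, 8}  B2 = {4, 7, 8}  B3 = {6, 7, 8}  B4 = {2, 6, 8}  B5 = {2, 8, 9}  B6 = {5, 8, 9}  B7 = {1, 5, 8}
Tree: B1–B2, B2–B3, B3–B4, B4–B5, B5–B6, B6–B7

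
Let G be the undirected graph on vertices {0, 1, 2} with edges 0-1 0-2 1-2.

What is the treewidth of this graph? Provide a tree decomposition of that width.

A single bag containing all 3 vertices is trivially a valid decomposition of width 2. Conversely, {0, 1, 2} is a clique of size 3, and the vertices of any clique must share a bag in every tree decomposition; so some bag has ≥ 3 vertices and tw(G) ≥ 2. Combining the bounds, tw(G) = 2.

Treewidth 2.
One such decomposition:
Bags: B1 = {0, 1, 2}
Tree: (single bag)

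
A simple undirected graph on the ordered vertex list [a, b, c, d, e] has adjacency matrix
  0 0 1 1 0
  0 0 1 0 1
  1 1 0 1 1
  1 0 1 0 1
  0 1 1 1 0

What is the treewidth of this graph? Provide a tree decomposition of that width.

The largest bag has 3 vertices, giving width 2; this decomposition certifies tw(G) ≤ 2. For the lower bound, the 3 vertices {c, d, e} are pairwise adjacent, and any tree decomposition puts a clique entirely inside one bag — forcing width ≥ 2. Combining the bounds, tw(G) = 2.

Treewidth 2.
Bags: B1 = {b, c, e}  B2 = {c, d, e}  B3 = {a, c, d}
Tree: B1–B2, B2–B3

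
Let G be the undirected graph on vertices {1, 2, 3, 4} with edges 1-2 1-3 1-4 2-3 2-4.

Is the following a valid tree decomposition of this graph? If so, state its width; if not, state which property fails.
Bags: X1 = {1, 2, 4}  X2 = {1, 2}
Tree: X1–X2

No — vertex 3 appears in no bag.

A tree decomposition must satisfy three properties: every vertex lies in some bag; for every edge, both endpoints lie together in some bag; and for every vertex, the bags containing it form a connected subtree. Here vertex 3 appears in no bag, so the decomposition is invalid.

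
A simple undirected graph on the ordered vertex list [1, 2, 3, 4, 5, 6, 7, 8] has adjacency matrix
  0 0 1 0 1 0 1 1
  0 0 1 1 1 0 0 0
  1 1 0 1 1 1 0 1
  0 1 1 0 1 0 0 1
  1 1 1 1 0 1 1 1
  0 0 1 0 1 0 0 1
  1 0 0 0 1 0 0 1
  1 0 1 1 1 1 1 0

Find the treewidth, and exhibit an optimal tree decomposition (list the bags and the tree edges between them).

Treewidth 3.
One optimal decomposition is:
Bags: B1 = {3, 4, 5, 8}  B2 = {1, 3, 5, 8}  B3 = {2, 3, 4, 5}  B4 = {1, 5, 7, 8}  B5 = {3, 5, 6, 8}
Tree: B1–B2, B1–B3, B2–B4, B1–B5

The largest bag has 4 vertices, giving width 3; this decomposition certifies tw(G) ≤ 3. On the other hand G contains the 4-clique {1, 3, 5, 8}. A clique must lie in a single bag of any decomposition, so no decomposition can have width below 3. Combining the bounds, tw(G) = 3.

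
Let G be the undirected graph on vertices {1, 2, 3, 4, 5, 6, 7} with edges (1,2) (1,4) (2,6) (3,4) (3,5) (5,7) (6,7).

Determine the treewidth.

A width-2 tree decomposition is:
Bags: B1 = {3, 5, 7}  B2 = {3, 4, 7}  B3 = {1, 4, 7}  B4 = {1, 2, 7}  B5 = {2, 6, 7}
Tree: B1–B2, B2–B3, B3–B4, B4–B5
Every bag has size at most 3, so the width is 3 − 1 = 2 and tw(G) ≤ 2. For the lower bound, G contains the cycle 7–5–3–4–1–2–6–7, so G is not a forest; only forests have treewidth ≤ 1, hence tw(G) ≥ 2. The upper and lower bounds meet at 2, so that is the treewidth.

2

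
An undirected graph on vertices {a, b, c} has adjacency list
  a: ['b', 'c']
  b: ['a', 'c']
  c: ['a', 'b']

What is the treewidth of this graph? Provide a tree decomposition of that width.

Treewidth 2.
One optimal decomposition is:
Bags: B1 = {a, b, c}
Tree: (single bag)

A single bag containing all 3 vertices is trivially a valid decomposition of width 2. On the other hand G contains the 3-clique {a, b, c}. A clique must lie in a single bag of any decomposition, so no decomposition can have width below 2. Hence tw(G) = 2 exactly.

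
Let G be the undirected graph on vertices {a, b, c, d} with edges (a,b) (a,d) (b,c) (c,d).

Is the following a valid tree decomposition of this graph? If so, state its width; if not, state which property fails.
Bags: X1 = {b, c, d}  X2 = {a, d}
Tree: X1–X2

A tree decomposition must satisfy three properties: every vertex lies in some bag; for every edge, both endpoints lie together in some bag; and for every vertex, the bags containing it form a connected subtree. Here edge (b,a) lies in no bag, so the decomposition is invalid.

No — edge (b,a) lies in no bag.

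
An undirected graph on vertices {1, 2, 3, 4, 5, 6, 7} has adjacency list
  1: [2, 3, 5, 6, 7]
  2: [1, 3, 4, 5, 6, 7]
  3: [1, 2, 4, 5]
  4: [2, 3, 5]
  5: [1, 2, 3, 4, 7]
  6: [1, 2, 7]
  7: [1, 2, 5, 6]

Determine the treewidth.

3

A width-3 tree decomposition is:
Bags: B1 = {1, 2, 5, 7}  B2 = {1, 2, 3, 5}  B3 = {2, 3, 4, 5}  B4 = {1, 2, 6, 7}
Tree: B1–B2, B2–B3, B1–B4
Every bag has size at most 4, so the width is 4 − 1 = 3 and tw(G) ≤ 3. On the other hand G contains the 4-clique {1, 2, 3, 5}. A clique must lie in a single bag of any decomposition, so no decomposition can have width below 3. Hence tw(G) = 3 exactly.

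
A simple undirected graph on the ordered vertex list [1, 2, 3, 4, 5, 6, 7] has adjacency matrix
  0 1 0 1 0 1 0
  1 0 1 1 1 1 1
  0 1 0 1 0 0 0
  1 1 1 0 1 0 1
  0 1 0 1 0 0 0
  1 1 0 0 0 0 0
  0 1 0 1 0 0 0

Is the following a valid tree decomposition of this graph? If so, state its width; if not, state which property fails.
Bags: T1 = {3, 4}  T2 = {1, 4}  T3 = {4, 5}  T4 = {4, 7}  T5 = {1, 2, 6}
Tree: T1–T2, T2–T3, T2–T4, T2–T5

A tree decomposition must satisfy three properties: every vertex lies in some bag; for every edge, both endpoints lie together in some bag; and for every vertex, the bags containing it form a connected subtree. Here edge (2,3) lies in no bag, so the decomposition is invalid.

No — edge (2,3) lies in no bag.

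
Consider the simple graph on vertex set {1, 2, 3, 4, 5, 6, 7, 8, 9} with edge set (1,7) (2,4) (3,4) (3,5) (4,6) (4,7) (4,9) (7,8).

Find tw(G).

A width-1 tree decomposition is:
Bags: B1 = {4, 7}  B2 = {3, 4}  B3 = {4, 6}  B4 = {4, 9}  B5 = {1, 7}  B6 = {3, 5}  B7 = {2, 4}  B8 = {7, 8}
Tree: B1–B2, B2–B3, B1–B4, B1–B5, B2–B6, B3–B7, B5–B8
Each bag holds 2 vertices, so the decomposition has width 1, which upper-bounds the treewidth. Since G has at least one edge (e.g. 7–4), it is not an edgeless graph, so tw(G) ≥ 1. Hence tw(G) = 1 exactly.

1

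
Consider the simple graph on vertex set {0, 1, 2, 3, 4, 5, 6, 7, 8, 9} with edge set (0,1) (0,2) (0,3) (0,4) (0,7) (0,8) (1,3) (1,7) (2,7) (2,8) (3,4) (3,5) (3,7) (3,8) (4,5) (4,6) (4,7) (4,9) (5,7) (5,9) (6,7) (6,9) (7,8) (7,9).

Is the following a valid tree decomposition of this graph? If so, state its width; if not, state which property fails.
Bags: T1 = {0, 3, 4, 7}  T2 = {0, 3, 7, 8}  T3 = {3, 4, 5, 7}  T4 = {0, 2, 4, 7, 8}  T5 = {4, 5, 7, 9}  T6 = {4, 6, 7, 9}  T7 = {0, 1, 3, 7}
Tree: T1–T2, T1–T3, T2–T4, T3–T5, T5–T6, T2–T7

No — bags containing vertex 4 are not connected in the tree.

A tree decomposition must satisfy three properties: every vertex lies in some bag; for every edge, both endpoints lie together in some bag; and for every vertex, the bags containing it form a connected subtree. Here bags containing vertex 4 are not connected in the tree, so the decomposition is invalid.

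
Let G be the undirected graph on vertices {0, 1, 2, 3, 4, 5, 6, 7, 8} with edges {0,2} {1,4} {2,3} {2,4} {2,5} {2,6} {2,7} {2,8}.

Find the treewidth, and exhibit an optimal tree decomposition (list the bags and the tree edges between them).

The largest bag has 2 vertices, giving width 1; this decomposition certifies tw(G) ≤ 1. Since G has at least one edge (e.g. 2–0), it is not an edgeless graph, so tw(G) ≥ 1. Therefore the treewidth is 1.

Treewidth 1.
One such decomposition:
Bags: B1 = {0, 2}  B2 = {2, 3}  B3 = {2, 4}  B4 = {2, 5}  B5 = {2, 6}  B6 = {2, 8}  B7 = {1, 4}  B8 = {2, 7}
Tree: B1–B2, B2–B3, B3–B4, B3–B5, B4–B6, B3–B7, B3–B8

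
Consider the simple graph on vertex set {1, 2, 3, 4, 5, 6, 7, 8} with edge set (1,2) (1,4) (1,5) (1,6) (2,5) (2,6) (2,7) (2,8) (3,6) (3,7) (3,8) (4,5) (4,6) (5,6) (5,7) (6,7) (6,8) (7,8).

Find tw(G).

3

A width-3 tree decomposition is:
Bags: B1 = {2, 5, 6, 7}  B2 = {2, 6, 7, 8}  B3 = {1, 2, 5, 6}  B4 = {1, 4, 5, 6}  B5 = {3, 6, 7, 8}
Tree: B1–B2, B1–B3, B3–B4, B2–B5
Every bag has size at most 4, so the width is 4 − 1 = 3 and tw(G) ≤ 3. On the other hand G contains the 4-clique {2, 6, 7, 8}. A clique must lie in a single bag of any decomposition, so no decomposition can have width below 3. Combining the bounds, tw(G) = 3.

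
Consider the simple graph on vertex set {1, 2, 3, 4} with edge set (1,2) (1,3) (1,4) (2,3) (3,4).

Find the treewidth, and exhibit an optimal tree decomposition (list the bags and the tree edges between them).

Every bag has size at most 3, so the width is 3 − 1 = 2 and tw(G) ≤ 2. On the other hand G contains the 3-clique {1, 2, 3}. A clique must lie in a single bag of any decomposition, so no decomposition can have width below 2. Combining the bounds, tw(G) = 2.

Treewidth 2.
One such decomposition:
Bags: B1 = {1, 3, 4}  B2 = {1, 2, 3}
Tree: B1–B2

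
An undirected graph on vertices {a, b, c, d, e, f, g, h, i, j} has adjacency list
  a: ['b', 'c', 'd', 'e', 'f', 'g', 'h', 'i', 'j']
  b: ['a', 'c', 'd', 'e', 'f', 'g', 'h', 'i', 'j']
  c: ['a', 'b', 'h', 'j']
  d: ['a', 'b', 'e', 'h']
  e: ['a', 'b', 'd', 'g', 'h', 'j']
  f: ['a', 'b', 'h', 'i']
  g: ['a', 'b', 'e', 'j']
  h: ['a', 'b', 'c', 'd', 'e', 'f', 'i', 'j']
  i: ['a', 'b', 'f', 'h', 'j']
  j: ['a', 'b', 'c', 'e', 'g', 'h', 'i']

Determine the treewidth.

4

A width-4 tree decomposition is:
Bags: B1 = {a, b, h, i, j}  B2 = {a, b, e, h, j}  B3 = {a, b, e, g, j}  B4 = {a, b, f, h, i}  B5 = {a, b, c, h, j}  B6 = {a, b, d, e, h}
Tree: B1–B2, B2–B3, B1–B4, B1–B5, B2–B6
Each bag holds 5 vertices, so the decomposition has width 4, which upper-bounds the treewidth. On the other hand G contains the 5-clique {a, b, e, g, j}. A clique must lie in a single bag of any decomposition, so no decomposition can have width below 4. Therefore the treewidth is 4.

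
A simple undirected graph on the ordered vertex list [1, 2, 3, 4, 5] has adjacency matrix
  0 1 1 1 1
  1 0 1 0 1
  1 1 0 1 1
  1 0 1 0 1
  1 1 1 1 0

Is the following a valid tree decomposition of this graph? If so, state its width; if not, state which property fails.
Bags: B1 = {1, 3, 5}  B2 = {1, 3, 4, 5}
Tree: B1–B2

No — vertex 2 appears in no bag.

A tree decomposition must satisfy three properties: every vertex lies in some bag; for every edge, both endpoints lie together in some bag; and for every vertex, the bags containing it form a connected subtree. Here vertex 2 appears in no bag, so the decomposition is invalid.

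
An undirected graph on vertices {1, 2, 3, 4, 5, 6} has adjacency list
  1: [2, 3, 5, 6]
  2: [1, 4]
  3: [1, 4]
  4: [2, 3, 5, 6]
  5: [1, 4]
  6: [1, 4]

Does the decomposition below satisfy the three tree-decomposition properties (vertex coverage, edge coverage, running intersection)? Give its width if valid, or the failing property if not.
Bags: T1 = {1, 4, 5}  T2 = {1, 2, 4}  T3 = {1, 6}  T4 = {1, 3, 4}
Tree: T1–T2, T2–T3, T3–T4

A tree decomposition must satisfy three properties: every vertex lies in some bag; for every edge, both endpoints lie together in some bag; and for every vertex, the bags containing it form a connected subtree. Here edge (4,6) lies in no bag, so the decomposition is invalid.

No — edge (4,6) lies in no bag.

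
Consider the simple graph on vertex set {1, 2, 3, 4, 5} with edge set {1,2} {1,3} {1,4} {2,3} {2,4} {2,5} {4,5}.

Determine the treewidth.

A width-2 tree decomposition is:
Bags: B1 = {2, 4, 5}  B2 = {1, 2, 4}  B3 = {1, 2, 3}
Tree: B1–B2, B2–B3
Each bag holds 3 vertices, so the decomposition has width 2, which upper-bounds the treewidth. On the other hand G contains the 3-clique {1, 2, 3}. A clique must lie in a single bag of any decomposition, so no decomposition can have width below 2. Therefore the treewidth is 2.

2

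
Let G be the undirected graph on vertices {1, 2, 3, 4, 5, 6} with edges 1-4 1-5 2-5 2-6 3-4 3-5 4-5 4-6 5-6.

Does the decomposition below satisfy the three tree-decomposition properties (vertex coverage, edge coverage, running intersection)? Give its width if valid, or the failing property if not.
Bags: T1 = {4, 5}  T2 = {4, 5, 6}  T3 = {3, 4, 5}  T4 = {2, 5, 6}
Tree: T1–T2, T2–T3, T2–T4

No — vertex 1 appears in no bag.

A tree decomposition must satisfy three properties: every vertex lies in some bag; for every edge, both endpoints lie together in some bag; and for every vertex, the bags containing it form a connected subtree. Here vertex 1 appears in no bag, so the decomposition is invalid.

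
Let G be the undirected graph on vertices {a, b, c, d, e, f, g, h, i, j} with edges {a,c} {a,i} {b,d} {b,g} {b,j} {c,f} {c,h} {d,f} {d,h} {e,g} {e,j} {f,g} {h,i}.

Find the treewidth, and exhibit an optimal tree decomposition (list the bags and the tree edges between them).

Every bag has size at most 3, so the width is 3 − 1 = 2 and tw(G) ≤ 2. Since e–j–b–g–e is a cycle in G, G is not acyclic. Forests are exactly the graphs of treewidth ≤ 1, so tw(G) ≥ 2. Therefore the treewidth is 2.

Treewidth 2.
Bags: B1 = {e, g, j}  B2 = {b, g, j}  B3 = {b, f, g}  B4 = {b, d, f}  B5 = {c, d, f}  B6 = {c, d, h}  B7 = {a, c, h}  B8 = {a, h, i}
Tree: B1–B2, B2–B3, B3–B4, B4–B5, B5–B6, B6–B7, B7–B8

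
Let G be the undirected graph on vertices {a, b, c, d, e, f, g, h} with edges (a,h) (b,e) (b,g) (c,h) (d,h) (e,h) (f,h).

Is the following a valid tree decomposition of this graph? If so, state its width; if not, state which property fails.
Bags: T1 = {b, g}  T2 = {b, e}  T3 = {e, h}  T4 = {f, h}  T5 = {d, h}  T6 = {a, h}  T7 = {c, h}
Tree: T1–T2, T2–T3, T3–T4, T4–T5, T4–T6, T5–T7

Yes; width 1.

Checking the three conditions: (i) the bags cover all of {a, b, c, d, e, f, g, h}; (ii) for each edge, some bag contains both endpoints; (iii) the bags containing any fixed vertex form a subtree. All hold, so the decomposition is valid with width 2 − 1 = 1.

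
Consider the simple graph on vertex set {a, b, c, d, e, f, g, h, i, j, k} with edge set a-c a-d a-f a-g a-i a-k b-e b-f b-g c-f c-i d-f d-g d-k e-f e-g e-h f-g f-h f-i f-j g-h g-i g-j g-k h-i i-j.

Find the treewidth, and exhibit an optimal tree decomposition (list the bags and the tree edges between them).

Treewidth 3.
One such decomposition:
Bags: B1 = {f, g, h, i}  B2 = {a, f, g, i}  B3 = {a, c, f, i}  B4 = {e, f, g, h}  B5 = {f, g, i, j}  B6 = {b, e, f, g}  B7 = {a, d, f, g}  B8 = {a, d, g, k}
Tree: B1–B2, B2–B3, B1–B4, B1–B5, B4–B6, B2–B7, B7–B8

Each bag holds 4 vertices, so the decomposition has width 3, which upper-bounds the treewidth. Conversely, {a, d, f, g} is a clique of size 4, and the vertices of any clique must share a bag in every tree decomposition; so some bag has ≥ 4 vertices and tw(G) ≥ 3. Therefore the treewidth is 3.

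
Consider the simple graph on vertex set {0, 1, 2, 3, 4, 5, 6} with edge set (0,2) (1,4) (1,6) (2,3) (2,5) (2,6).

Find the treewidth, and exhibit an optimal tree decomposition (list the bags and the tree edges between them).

The largest bag has 2 vertices, giving width 1; this decomposition certifies tw(G) ≤ 1. Any graph with an edge has treewidth ≥ 1, and G has the edge 2–0. Combining the bounds, tw(G) = 1.

Treewidth 1.
One such decomposition:
Bags: B1 = {0, 2}  B2 = {2, 3}  B3 = {2, 6}  B4 = {1, 6}  B5 = {1, 4}  B6 = {2, 5}
Tree: B1–B2, B2–B3, B3–B4, B4–B5, B2–B6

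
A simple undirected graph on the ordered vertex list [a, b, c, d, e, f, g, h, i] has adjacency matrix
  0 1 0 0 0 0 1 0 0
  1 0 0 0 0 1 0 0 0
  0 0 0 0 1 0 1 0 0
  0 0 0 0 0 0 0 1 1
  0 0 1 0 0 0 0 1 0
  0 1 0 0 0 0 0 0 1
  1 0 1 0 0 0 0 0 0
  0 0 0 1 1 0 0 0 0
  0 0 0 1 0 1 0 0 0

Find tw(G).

2

A width-2 tree decomposition is:
Bags: B1 = {d, e, h}  B2 = {c, d, e}  B3 = {c, d, g}  B4 = {a, d, g}  B5 = {a, b, d}  B6 = {b, d, f}  B7 = {d, f, i}
Tree: B1–B2, B2–B3, B3–B4, B4–B5, B5–B6, B6–B7
Each bag holds 3 vertices, so the decomposition has width 2, which upper-bounds the treewidth. The edges d–h–e–c–g–a–b–f–i–d form a cycle, so G is not a tree and its treewidth is at least 2. Combining the bounds, tw(G) = 2.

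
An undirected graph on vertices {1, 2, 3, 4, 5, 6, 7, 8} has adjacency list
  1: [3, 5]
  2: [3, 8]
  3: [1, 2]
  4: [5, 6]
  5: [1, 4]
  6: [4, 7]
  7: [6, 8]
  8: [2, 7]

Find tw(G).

A width-2 tree decomposition is:
Bags: B1 = {6, 7, 8}  B2 = {2, 6, 8}  B3 = {2, 3, 6}  B4 = {1, 3, 6}  B5 = {1, 5, 6}  B6 = {4, 5, 6}
Tree: B1–B2, B2–B3, B3–B4, B4–B5, B5–B6
Each bag holds 3 vertices, so the decomposition has width 2, which upper-bounds the treewidth. For the lower bound, G contains the cycle 6–7–8–2–3–1–5–4–6, so G is not a forest; only forests have treewidth ≤ 1, hence tw(G) ≥ 2. Combining the bounds, tw(G) = 2.

2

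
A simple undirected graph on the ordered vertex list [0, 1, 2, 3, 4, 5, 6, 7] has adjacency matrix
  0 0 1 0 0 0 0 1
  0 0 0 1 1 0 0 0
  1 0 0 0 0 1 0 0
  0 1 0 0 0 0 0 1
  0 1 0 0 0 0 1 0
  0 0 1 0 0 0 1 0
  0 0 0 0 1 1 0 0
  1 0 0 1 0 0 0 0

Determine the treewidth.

2

A width-2 tree decomposition is:
Bags: B1 = {0, 2, 5}  B2 = {0, 5, 6}  B3 = {0, 4, 6}  B4 = {0, 1, 4}  B5 = {0, 1, 3}  B6 = {0, 3, 7}
Tree: B1–B2, B2–B3, B3–B4, B4–B5, B5–B6
Every bag has size at most 3, so the width is 3 − 1 = 2 and tw(G) ≤ 2. The edges 0–2–5–6–4–1–3–7–0 form a cycle, so G is not a tree and its treewidth is at least 2. Hence tw(G) = 2 exactly.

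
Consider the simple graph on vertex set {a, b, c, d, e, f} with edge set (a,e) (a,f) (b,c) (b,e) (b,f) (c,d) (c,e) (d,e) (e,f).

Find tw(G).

2

A width-2 tree decomposition is:
Bags: B1 = {b, c, e}  B2 = {b, e, f}  B3 = {c, d, e}  B4 = {a, e, f}
Tree: B1–B2, B1–B3, B2–B4
Every bag has size at most 3, so the width is 3 − 1 = 2 and tw(G) ≤ 2. Conversely, {c, d, e} is a clique of size 3, and the vertices of any clique must share a bag in every tree decomposition; so some bag has ≥ 3 vertices and tw(G) ≥ 2. Hence tw(G) = 2 exactly.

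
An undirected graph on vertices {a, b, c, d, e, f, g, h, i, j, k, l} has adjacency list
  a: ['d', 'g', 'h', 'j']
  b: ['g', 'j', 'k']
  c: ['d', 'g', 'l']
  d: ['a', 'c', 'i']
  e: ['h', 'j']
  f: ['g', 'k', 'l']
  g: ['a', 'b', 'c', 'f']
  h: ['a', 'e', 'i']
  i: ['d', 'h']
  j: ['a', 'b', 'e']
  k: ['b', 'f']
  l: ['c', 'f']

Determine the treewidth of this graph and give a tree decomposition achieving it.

Treewidth 3.
One such decomposition:
Bags: B1 = {c, f, k, l}  B2 = {c, f, g, k}  B3 = {b, c, g, k}  B4 = {b, c, d, g}  B5 = {a, b, d, g}  B6 = {a, b, d, j}  B7 = {a, d, i, j}  B8 = {a, h, i, j}  B9 = {e, h, i, j}
Tree: B1–B2, B2–B3, B3–B4, B4–B5, B5–B6, B6–B7, B7–B8, B8–B9

Each bag holds 4 vertices, so the decomposition has width 3, which upper-bounds the treewidth. For the lower bound: the 4 vertex sets {f,k,l}, {c}, {g}, {a,b,d,j} are disjoint, each induces a connected subgraph, and every pair is joined by at least one edge of G. Contracting each set to a single vertex therefore yields K_{4} as a minor, and since treewidth is minor-monotone, tw(G) ≥ tw(K_{4}) = 3. The upper and lower bounds meet at 3, so that is the treewidth.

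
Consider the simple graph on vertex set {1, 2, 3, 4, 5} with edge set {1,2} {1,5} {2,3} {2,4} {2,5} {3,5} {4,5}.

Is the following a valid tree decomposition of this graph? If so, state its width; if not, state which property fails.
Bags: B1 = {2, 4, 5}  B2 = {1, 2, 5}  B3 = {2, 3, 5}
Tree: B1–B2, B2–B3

Checking the three conditions: (i) the bags cover all of {1, 2, 3, 4, 5}; (ii) for each edge, some bag contains both endpoints; (iii) the bags containing any fixed vertex form a subtree. All hold, so the decomposition is valid with width 3 − 1 = 2.

Yes; width 2.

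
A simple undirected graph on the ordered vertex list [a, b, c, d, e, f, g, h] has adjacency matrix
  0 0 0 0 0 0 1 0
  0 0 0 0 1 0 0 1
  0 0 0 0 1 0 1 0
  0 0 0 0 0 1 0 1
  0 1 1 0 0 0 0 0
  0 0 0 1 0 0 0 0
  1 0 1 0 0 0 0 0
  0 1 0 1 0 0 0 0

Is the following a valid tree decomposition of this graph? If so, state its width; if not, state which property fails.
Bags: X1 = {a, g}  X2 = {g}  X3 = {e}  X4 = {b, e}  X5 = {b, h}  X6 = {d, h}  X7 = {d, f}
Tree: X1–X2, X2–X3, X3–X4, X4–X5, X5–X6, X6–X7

No — vertex c appears in no bag.

A tree decomposition must satisfy three properties: every vertex lies in some bag; for every edge, both endpoints lie together in some bag; and for every vertex, the bags containing it form a connected subtree. Here vertex c appears in no bag, so the decomposition is invalid.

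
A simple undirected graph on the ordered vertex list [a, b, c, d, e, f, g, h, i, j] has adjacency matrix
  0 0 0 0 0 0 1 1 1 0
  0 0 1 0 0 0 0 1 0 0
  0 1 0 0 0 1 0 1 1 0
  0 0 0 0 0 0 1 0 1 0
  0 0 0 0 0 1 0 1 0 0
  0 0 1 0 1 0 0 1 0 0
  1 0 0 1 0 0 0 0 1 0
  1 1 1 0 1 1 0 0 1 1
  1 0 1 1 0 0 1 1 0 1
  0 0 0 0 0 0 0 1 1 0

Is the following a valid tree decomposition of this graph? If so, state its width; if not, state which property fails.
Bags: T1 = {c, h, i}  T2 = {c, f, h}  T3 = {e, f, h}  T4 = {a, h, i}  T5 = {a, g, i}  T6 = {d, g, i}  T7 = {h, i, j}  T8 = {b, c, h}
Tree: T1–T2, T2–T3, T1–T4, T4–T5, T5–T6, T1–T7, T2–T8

Checking the three conditions: (i) the bags cover all of {a, b, c, d, e, f, g, h, i, j}; (ii) for each edge, some bag contains both endpoints; (iii) the bags containing any fixed vertex form a subtree. All hold, so the decomposition is valid with width 3 − 1 = 2.

Yes; width 2.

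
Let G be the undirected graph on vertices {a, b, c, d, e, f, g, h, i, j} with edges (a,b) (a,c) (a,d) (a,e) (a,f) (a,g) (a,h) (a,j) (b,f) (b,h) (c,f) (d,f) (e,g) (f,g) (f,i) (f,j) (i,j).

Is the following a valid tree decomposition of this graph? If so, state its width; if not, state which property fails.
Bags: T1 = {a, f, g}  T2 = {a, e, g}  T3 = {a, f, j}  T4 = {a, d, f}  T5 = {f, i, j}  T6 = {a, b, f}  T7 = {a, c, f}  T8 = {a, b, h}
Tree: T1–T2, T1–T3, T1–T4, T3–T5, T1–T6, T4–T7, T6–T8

Every vertex of G appears in some bag (union = {a, b, c, d, e, f, g, h, i, j}); every edge is covered by a bag; and for each vertex v the set of bags containing v is connected in the bag tree. The decomposition is therefore valid. The largest bag has 3 vertices, so the width is 2.

Yes; width 2.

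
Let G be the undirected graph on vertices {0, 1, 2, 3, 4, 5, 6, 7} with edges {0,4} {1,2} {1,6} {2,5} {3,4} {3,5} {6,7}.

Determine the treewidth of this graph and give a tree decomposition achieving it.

Each bag holds 2 vertices, so the decomposition has width 1, which upper-bounds the treewidth. Any graph with an edge has treewidth ≥ 1, and G has the edge 0–4. Hence tw(G) = 1 exactly.

Treewidth 1.
Bags: B1 = {0, 4}  B2 = {3, 4}  B3 = {3, 5}  B4 = {2, 5}  B5 = {1, 2}  B6 = {1, 6}  B7 = {6, 7}
Tree: B1–B2, B2–B3, B3–B4, B4–B5, B5–B6, B6–B7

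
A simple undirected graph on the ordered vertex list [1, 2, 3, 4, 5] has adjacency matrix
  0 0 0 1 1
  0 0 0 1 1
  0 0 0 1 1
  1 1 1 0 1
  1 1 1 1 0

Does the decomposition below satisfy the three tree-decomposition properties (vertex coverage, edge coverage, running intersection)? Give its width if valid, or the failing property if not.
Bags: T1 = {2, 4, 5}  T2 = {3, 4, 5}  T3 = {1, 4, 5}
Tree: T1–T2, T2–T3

Vertex coverage: the bags together contain {1, 2, 3, 4, 5}, the full vertex set. Edge coverage: each edge of G has both endpoints in at least one bag. Running intersection: for every vertex, the bags containing it form a connected subtree. All three properties hold, so this is a valid tree decomposition of width max|bag| − 1 = 2, and hence tw(G) ≤ 2.

Yes; width 2.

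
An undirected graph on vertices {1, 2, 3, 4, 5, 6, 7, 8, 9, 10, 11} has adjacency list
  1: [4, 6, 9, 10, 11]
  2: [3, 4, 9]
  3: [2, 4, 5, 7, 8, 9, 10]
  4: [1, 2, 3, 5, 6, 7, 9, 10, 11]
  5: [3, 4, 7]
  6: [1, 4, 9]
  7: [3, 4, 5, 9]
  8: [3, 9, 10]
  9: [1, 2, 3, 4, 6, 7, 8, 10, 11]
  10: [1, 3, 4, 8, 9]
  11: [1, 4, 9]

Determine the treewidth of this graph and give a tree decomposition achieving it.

The largest bag has 4 vertices, giving width 3; this decomposition certifies tw(G) ≤ 3. On the other hand G contains the 4-clique {3, 8, 9, 10}. A clique must lie in a single bag of any decomposition, so no decomposition can have width below 3. Hence tw(G) = 3 exactly.

Treewidth 3.
Bags: B1 = {1, 4, 6, 9}  B2 = {1, 4, 9, 10}  B3 = {3, 4, 9, 10}  B4 = {3, 4, 7, 9}  B5 = {2, 3, 4, 9}  B6 = {3, 8, 9, 10}  B7 = {1, 4, 9, 11}  B8 = {3, 4, 5, 7}
Tree: B1–B2, B2–B3, B3–B4, B3–B5, B3–B6, B1–B7, B4–B8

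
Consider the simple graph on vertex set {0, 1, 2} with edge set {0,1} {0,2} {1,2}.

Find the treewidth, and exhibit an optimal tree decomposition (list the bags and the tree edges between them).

Treewidth 2.
Bags: B1 = {0, 1, 2}
Tree: (single bag)

A single bag containing all 3 vertices is trivially a valid decomposition of width 2. Conversely, {0, 1, 2} is a clique of size 3, and the vertices of any clique must share a bag in every tree decomposition; so some bag has ≥ 3 vertices and tw(G) ≥ 2. The upper and lower bounds meet at 2, so that is the treewidth.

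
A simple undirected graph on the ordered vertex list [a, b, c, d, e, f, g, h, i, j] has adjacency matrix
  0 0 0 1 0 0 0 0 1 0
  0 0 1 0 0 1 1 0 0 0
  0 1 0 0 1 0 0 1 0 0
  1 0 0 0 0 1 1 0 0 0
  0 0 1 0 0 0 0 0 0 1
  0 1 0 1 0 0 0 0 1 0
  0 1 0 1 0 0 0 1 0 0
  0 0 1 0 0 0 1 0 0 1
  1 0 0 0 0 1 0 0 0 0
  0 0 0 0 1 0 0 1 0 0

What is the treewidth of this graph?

2

A width-2 tree decomposition is:
Bags: B1 = {a, f, i}  B2 = {a, d, f}  B3 = {b, d, f}  B4 = {b, d, g}  B5 = {b, c, g}  B6 = {c, g, h}  B7 = {c, e, h}  B8 = {e, h, j}
Tree: B1–B2, B2–B3, B3–B4, B4–B5, B5–B6, B6–B7, B7–B8
The largest bag has 3 vertices, giving width 2; this decomposition certifies tw(G) ≤ 2. The edges i–a–d–f–i form a cycle, so G is not a tree and its treewidth is at least 2. Therefore the treewidth is 2.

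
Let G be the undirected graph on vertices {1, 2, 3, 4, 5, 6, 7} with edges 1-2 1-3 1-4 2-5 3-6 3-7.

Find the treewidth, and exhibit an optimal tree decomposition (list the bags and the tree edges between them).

Treewidth 1.
One optimal decomposition is:
Bags: B1 = {1, 2}  B2 = {1, 3}  B3 = {3, 7}  B4 = {1, 4}  B5 = {2, 5}  B6 = {3, 6}
Tree: B1–B2, B2–B3, B1–B4, B1–B5, B3–B6

The largest bag has 2 vertices, giving width 1; this decomposition certifies tw(G) ≤ 1. Since G has at least one edge (e.g. 2–1), it is not an edgeless graph, so tw(G) ≥ 1. The upper and lower bounds meet at 1, so that is the treewidth.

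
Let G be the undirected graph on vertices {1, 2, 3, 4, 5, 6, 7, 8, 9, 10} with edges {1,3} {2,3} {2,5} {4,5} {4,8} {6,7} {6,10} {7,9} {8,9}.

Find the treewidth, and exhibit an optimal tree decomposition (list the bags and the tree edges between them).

Treewidth 1.
One such decomposition:
Bags: B1 = {1, 3}  B2 = {2, 3}  B3 = {2, 5}  B4 = {4, 5}  B5 = {4, 8}  B6 = {8, 9}  B7 = {7, 9}  B8 = {6, 7}  B9 = {6, 10}
Tree: B1–B2, B2–B3, B3–B4, B4–B5, B5–B6, B6–B7, B7–B8, B8–B9

Each bag holds 2 vertices, so the decomposition has width 1, which upper-bounds the treewidth. Any graph with an edge has treewidth ≥ 1, and G has the edge 1–3. Hence tw(G) = 1 exactly.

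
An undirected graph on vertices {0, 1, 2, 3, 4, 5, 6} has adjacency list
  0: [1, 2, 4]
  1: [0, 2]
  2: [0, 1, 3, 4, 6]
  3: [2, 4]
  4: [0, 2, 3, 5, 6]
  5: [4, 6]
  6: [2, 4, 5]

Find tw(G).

A width-2 tree decomposition is:
Bags: B1 = {0, 1, 2}  B2 = {0, 2, 4}  B3 = {2, 4, 6}  B4 = {2, 3, 4}  B5 = {4, 5, 6}
Tree: B1–B2, B2–B3, B2–B4, B3–B5
Each bag holds 3 vertices, so the decomposition has width 2, which upper-bounds the treewidth. For the lower bound, the 3 vertices {0, 1, 2} are pairwise adjacent, and any tree decomposition puts a clique entirely inside one bag — forcing width ≥ 2. Therefore the treewidth is 2.

2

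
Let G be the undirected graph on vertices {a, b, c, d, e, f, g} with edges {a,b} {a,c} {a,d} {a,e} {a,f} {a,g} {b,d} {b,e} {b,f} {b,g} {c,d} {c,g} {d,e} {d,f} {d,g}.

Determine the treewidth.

A width-3 tree decomposition is:
Bags: B1 = {a, b, d, f}  B2 = {a, b, d, e}  B3 = {a, b, d, g}  B4 = {a, c, d, g}
Tree: B1–B2, B2–B3, B3–B4
Each bag holds 4 vertices, so the decomposition has width 3, which upper-bounds the treewidth. Conversely, {a, c, d, g} is a clique of size 4, and the vertices of any clique must share a bag in every tree decomposition; so some bag has ≥ 4 vertices and tw(G) ≥ 3. The upper and lower bounds meet at 3, so that is the treewidth.

3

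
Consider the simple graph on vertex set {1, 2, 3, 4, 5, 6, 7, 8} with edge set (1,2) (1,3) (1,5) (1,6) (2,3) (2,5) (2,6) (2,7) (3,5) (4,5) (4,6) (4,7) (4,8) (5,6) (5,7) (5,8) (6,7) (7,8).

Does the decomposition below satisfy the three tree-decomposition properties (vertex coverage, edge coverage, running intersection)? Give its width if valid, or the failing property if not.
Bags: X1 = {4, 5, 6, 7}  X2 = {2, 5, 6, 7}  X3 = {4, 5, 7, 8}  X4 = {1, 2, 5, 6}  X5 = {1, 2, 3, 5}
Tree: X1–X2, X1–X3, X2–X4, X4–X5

Every vertex of G appears in some bag (union = {1, 2, 3, 4, 5, 6, 7, 8}); every edge is covered by a bag; and for each vertex v the set of bags containing v is connected in the bag tree. The decomposition is therefore valid. The largest bag has 4 vertices, so the width is 3.

Yes; width 3.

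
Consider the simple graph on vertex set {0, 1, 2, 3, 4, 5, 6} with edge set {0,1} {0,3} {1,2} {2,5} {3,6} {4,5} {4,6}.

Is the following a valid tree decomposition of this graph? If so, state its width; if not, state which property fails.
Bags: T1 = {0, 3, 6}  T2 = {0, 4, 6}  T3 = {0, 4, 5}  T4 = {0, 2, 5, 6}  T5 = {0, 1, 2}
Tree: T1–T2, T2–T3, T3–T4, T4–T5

No — bags containing vertex 6 are not connected in the tree.

A tree decomposition must satisfy three properties: every vertex lies in some bag; for every edge, both endpoints lie together in some bag; and for every vertex, the bags containing it form a connected subtree. Here bags containing vertex 6 are not connected in the tree, so the decomposition is invalid.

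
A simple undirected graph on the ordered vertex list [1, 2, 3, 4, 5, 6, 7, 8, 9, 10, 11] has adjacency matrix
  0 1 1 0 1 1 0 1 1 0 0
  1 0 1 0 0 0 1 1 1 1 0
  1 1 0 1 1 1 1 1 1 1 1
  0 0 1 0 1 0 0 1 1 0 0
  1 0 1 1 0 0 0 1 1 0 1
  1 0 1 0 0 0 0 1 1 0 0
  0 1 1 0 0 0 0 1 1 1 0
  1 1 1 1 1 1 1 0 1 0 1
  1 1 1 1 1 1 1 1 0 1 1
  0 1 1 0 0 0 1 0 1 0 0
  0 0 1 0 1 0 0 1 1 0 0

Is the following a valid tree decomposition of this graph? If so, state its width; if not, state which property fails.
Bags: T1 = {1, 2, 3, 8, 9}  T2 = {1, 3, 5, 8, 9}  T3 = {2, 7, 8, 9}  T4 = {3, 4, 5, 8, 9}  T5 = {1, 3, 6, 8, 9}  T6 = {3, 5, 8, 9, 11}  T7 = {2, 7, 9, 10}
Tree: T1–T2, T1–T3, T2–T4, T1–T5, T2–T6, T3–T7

A tree decomposition must satisfy three properties: every vertex lies in some bag; for every edge, both endpoints lie together in some bag; and for every vertex, the bags containing it form a connected subtree. Here edge (3,7) lies in no bag, so the decomposition is invalid.

No — edge (3,7) lies in no bag.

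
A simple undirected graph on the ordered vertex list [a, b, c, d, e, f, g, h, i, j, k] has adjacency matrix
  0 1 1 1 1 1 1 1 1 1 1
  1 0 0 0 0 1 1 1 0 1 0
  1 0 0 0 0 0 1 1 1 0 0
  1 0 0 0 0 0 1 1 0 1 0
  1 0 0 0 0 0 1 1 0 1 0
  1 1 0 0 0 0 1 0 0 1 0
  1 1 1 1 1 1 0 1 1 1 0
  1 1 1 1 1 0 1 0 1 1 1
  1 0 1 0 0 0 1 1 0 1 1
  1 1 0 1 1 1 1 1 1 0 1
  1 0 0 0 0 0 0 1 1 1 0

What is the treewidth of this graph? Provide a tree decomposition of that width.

Treewidth 4.
One optimal decomposition is:
Bags: B1 = {a, g, h, i, j}  B2 = {a, d, g, h, j}  B3 = {a, c, g, h, i}  B4 = {a, e, g, h, j}  B5 = {a, b, g, h, j}  B6 = {a, h, i, j, k}  B7 = {a, b, f, g, j}
Tree: B1–B2, B1–B3, B1–B4, B2–B5, B1–B6, B5–B7

Every bag has size at most 5, so the width is 5 − 1 = 4 and tw(G) ≤ 4. On the other hand G contains the 5-clique {a, d, g, h, j}. A clique must lie in a single bag of any decomposition, so no decomposition can have width below 4. Hence tw(G) = 4 exactly.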